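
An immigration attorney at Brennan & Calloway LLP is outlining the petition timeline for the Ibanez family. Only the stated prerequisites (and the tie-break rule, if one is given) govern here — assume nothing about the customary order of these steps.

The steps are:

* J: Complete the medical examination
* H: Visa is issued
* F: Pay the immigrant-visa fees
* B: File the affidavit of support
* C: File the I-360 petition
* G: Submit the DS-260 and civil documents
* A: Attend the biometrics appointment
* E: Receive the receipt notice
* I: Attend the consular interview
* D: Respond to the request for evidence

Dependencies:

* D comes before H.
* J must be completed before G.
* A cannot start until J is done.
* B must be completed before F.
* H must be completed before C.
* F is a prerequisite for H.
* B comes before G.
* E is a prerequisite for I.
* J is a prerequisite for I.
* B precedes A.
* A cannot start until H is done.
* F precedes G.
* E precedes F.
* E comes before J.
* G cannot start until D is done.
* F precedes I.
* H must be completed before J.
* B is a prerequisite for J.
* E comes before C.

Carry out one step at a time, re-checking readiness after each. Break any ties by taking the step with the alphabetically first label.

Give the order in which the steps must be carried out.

B, D and E have no prerequisites; B has the earlier label, so B is first.
Now D and E have their prerequisites met. D has the earlier label, so D next.
E is the only step now ready → E.
Next only F has its prerequisites met → F.
That leaves H as the only ready step → H.
Now C and J have their prerequisites met. C has the earlier label, so C next.
J needed B, E and H, now all done → J.
Now A, G and I have their prerequisites met. A has the earlier label, so A next.
Now G and I have their prerequisites met. G has the earlier label, so G next.
Next only I has its prerequisites met → I.

B → D → E → F → H → C → J → A → G → I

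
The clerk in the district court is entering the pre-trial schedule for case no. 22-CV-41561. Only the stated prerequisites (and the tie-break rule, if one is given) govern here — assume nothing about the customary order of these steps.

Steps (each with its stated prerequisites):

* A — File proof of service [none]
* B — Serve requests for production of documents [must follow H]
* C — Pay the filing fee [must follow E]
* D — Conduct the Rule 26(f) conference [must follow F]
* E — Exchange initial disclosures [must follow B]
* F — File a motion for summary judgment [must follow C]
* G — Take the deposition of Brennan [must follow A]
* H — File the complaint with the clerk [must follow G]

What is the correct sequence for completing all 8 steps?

A has no prerequisites → A first.
G needed A, now all done → G.
H needed G, now all done → H.
That leaves B as the only ready step → B.
E needed B, now all done → E.
C needed E, now all done → C.
F needed C, now all done → F.
D needed F, now all done → D.

A G H B E C F D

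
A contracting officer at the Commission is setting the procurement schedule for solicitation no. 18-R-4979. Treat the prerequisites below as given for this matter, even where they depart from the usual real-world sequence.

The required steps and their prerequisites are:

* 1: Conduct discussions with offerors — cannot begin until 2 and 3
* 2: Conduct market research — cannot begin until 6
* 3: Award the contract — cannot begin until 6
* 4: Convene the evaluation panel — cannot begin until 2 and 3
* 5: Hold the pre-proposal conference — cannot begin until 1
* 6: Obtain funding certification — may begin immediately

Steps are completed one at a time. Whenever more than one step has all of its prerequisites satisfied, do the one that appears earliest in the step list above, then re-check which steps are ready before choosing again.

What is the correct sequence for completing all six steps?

6 is the only step with nothing outstanding, so it goes first.
Now 2 and 3 have their prerequisites met. 2 is listed earlier, so 2 next.
Next only 3 has its prerequisites met → 3.
1 and 4 are both available; 1 is listed earlier → 1.
Now 4 and 5 have their prerequisites met. 4 is listed earlier, so 4 next.
That leaves 5 as the only ready step → 5.

6 2 3 1 4 5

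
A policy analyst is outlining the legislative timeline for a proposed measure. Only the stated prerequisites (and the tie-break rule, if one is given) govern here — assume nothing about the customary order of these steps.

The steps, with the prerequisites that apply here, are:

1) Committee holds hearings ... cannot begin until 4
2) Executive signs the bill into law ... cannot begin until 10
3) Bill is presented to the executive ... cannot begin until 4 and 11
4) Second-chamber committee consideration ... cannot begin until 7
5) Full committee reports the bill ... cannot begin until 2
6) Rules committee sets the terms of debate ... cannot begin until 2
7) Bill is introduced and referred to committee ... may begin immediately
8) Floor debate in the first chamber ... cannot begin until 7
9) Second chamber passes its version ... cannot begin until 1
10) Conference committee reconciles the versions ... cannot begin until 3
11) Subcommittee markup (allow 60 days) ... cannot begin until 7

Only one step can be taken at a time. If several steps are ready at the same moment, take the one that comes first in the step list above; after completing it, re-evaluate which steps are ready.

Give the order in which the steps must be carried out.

7, 4, 1, 8, 9, 11, 3, 10, 2, 5, 6

7 is the only step with nothing outstanding, so it goes first.
4, 8 and 11 are all available; 4 is listed earlier → 4.
Ready: 1, 8 and 11. 1 is listed earlier → 1.
9 now also ready, so the ready set is {8, 9, 11}; 8 is listed earlier → 8.
9 and 11 are both available; 9 is listed earlier → 9.
Next only 11 has its prerequisites met → 11.
3 needed 4 and 11, now all done → 3.
10 needed 3, now all done → 10.
Next only 2 has its prerequisites met → 2.
5 and 6 are both available; 5 is listed earlier → 5.
That leaves 6 as the only ready step → 6.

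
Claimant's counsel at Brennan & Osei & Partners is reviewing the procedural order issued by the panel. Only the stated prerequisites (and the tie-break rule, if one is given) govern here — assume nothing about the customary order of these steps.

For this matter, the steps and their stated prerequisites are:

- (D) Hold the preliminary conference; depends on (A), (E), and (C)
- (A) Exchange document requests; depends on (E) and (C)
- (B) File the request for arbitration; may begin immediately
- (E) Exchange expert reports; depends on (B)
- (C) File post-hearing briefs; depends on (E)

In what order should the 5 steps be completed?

(B) → (E) → (C) → (A) → (D)

(B) has no prerequisites → (B) first.
That leaves (E) as the only ready step → (E).
Next only (C) has its prerequisites met → (C).
(A) needed (E) and (C), now all done → (A).
(D) needed (A), (E) and (C), now all done → (D).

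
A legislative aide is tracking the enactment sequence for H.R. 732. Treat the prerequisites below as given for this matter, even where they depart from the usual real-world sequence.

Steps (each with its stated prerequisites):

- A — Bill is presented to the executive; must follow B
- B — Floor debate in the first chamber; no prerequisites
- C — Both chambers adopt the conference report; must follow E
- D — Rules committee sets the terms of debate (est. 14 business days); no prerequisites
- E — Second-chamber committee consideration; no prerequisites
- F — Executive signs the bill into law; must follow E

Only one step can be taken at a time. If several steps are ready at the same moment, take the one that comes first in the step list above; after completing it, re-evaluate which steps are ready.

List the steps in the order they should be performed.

B, D and E have no prerequisites; B is listed earlier, so B is first.
A now also ready, so the ready set is {A, D, E}; A is listed earlier → A.
D and E are both available; D is listed earlier → D.
Next only E has its prerequisites met → E.
C and F are both available; C is listed earlier → C.
F is the only step now ready → F.

B A D E C F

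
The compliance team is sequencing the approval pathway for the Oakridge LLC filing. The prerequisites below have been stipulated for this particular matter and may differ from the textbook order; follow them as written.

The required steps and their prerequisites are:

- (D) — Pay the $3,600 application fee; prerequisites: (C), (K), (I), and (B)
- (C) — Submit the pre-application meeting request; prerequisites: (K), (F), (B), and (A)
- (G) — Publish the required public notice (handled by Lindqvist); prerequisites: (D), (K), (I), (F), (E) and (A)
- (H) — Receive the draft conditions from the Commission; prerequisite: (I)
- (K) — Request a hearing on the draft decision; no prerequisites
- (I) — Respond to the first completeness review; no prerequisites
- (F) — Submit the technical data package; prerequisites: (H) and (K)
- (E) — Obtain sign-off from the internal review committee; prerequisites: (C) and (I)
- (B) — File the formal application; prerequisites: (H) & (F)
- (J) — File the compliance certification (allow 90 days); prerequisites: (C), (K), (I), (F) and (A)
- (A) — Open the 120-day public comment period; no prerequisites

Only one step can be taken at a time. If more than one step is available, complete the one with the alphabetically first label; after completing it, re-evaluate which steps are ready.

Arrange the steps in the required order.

(A), (I), (H), (K), (F), (B), (C), (D), (E), (G), (J)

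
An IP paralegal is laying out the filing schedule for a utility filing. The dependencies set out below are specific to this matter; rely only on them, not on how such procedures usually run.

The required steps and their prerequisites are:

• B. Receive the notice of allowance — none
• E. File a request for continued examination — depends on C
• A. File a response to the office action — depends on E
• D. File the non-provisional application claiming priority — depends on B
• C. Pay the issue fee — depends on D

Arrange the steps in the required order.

B has no prerequisites → B first.
D needed B, now all done → D.
C needed D, now all done → C.
E needed C, now all done → E.
A needed E, now all done → A.

B, D, C, E, A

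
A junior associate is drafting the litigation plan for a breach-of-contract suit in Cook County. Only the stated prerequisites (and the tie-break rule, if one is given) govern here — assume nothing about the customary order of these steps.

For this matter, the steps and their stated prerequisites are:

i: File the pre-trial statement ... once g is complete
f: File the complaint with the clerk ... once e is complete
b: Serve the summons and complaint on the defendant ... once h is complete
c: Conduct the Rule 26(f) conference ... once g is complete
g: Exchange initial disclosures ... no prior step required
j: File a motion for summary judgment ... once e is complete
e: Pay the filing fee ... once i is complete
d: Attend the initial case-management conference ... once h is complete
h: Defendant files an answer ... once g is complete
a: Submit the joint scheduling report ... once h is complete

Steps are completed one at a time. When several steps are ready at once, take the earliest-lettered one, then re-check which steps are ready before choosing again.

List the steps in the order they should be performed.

g, c, h, a, b, d, i, e, f, j

g has no prerequisites → g first.
c, h and i are all available; c has the earlier label → c.
h and i are both available; h has the earlier label → h.
a, b and d now also ready, so the ready set is {a, b, d, i}; a has the earlier label → a.
b, d and i are all available; b has the earlier label → b.
d and i are both available; d has the earlier label → d.
i needed g, now all done → i.
e is the only step now ready → e.
Ready: f and j. f has the earlier label → f.
j needed e, now all done → j.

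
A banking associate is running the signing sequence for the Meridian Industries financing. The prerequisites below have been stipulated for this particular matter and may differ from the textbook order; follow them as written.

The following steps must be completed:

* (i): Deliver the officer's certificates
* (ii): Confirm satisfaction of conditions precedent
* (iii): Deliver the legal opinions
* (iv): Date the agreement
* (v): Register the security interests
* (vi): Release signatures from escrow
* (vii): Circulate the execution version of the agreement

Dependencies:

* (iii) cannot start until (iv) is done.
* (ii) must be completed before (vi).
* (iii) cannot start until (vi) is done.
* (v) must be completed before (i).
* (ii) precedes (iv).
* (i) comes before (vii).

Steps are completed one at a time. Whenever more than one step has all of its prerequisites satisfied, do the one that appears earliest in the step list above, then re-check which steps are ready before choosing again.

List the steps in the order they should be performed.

(ii), (iv), (v), (i), (vi), (iii), (vii)

Nothing is required for (ii) and (v). (ii) is listed earlier → (ii) first.
(iv) and (vi) now also ready, so the ready set is {(iv), (v), (vi)}; (iv) is listed earlier → (iv).
Ready: (v) and (vi). (v) is listed earlier → (v).
(i) now also ready, so the ready set is {(i), (vi)}; (i) is listed earlier → (i).
Ready: (vi) and (vii). (vi) is listed earlier → (vi).
Now (iii) and (vii) have their prerequisites met. (iii) is listed earlier, so (iii) next.
Next only (vii) has its prerequisites met → (vii).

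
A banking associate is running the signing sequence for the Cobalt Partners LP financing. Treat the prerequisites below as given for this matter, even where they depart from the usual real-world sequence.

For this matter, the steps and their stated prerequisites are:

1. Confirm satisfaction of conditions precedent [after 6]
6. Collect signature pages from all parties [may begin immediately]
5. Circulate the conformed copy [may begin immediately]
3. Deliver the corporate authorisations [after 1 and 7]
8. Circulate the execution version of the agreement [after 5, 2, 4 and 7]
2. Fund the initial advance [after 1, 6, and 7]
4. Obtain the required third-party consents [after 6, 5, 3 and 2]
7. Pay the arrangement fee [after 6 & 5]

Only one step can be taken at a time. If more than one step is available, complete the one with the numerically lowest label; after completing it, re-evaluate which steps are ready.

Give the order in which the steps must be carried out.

5 and 6 have no prerequisites; 5 has the earlier label, so 5 is first.
Next only 6 has its prerequisites met → 6.
Ready: 1 and 7. 1 has the earlier label → 1.
7 is the only step now ready → 7.
Now 2 and 3 have their prerequisites met. 2 has the earlier label, so 2 next.
3 needed 1 and 7, now all done → 3.
That leaves 4 as the only ready step → 4.
8 needed 2, 4, 5 and 7, now all done → 8.

5, 6, 1, 7, 2, 3, 4, 8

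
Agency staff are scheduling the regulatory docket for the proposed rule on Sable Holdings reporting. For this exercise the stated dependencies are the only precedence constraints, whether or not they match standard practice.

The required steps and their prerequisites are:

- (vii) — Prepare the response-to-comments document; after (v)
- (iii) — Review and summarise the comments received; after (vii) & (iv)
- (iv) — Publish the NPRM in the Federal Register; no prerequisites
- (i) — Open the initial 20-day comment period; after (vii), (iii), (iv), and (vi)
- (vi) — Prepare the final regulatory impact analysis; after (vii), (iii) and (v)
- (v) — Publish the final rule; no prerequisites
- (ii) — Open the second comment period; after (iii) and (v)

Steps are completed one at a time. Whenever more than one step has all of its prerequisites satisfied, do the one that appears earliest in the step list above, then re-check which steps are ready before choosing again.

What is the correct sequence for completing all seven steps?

(iv) (v) (vii) (iii) (vi) (i) (ii)

Nothing is required for (iv) and (v). (iv) is listed earlier → (iv) first.
(v) is the only step now ready → (v).
(vii) needed (v), now all done → (vii).
(iii) needed (vii) and (iv), now all done → (iii).
Now (vi) and (ii) have their prerequisites met. (vi) is listed earlier, so (vi) next.
(i) now also ready, so the ready set is {(i), (ii)}; (i) is listed earlier → (i).
(ii) needed (iii) and (v), now all done → (ii).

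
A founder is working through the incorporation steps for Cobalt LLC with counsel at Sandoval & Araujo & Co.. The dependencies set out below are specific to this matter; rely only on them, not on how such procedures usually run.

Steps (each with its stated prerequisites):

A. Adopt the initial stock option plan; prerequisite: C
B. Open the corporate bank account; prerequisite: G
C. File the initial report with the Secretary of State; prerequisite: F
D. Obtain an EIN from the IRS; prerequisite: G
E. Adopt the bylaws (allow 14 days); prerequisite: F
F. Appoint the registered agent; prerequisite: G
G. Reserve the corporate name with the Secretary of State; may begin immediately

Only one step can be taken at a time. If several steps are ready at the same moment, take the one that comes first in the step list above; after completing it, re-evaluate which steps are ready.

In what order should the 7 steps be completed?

G B D F C A E

G is the only step with nothing outstanding, so it goes first.
Now B, D and F have their prerequisites met. B is listed earlier, so B next.
Now D and F have their prerequisites met. D is listed earlier, so D next.
Next only F has its prerequisites met → F.
Ready: C and E. C is listed earlier → C.
Ready: A and E. A is listed earlier → A.
Next only E has its prerequisites met → E.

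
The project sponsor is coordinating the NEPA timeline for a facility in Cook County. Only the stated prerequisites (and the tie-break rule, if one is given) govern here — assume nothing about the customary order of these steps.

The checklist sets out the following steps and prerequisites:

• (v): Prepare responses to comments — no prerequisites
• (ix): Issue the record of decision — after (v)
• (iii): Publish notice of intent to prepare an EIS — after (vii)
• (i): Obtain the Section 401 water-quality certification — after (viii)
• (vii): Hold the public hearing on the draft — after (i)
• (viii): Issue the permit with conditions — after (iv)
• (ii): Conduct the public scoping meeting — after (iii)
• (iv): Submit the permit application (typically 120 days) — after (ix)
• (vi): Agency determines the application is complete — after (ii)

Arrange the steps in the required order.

(v) is the only step with nothing outstanding, so it goes first.
That leaves (ix) as the only ready step → (ix).
(iv) is the only step now ready → (iv).
(viii) needed (iv), now all done → (viii).
Next only (i) has its prerequisites met → (i).
That leaves (vii) as the only ready step → (vii).
Next only (iii) has its prerequisites met → (iii).
Next only (ii) has its prerequisites met → (ii).
(vi) is the only step now ready → (vi).

(v) → (ix) → (iv) → (viii) → (i) → (vii) → (iii) → (ii) → (vi)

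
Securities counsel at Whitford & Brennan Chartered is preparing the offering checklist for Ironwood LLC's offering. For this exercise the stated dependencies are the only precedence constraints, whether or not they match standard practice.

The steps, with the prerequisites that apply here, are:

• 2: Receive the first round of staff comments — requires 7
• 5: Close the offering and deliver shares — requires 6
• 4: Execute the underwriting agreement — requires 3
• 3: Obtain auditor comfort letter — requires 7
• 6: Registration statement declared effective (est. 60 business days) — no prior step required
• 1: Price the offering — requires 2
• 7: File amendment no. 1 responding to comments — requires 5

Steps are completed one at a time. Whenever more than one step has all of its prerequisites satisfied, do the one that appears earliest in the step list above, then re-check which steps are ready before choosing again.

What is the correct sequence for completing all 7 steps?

6, 5, 7, 2, 3, 4, 1

6 has no prerequisites → 6 first.
That leaves 5 as the only ready step → 5.
7 is the only step now ready → 7.
2 and 3 are both available; 2 is listed earlier → 2.
1 now also ready, so the ready set is {3, 1}; 3 is listed earlier → 3.
4 now also ready, so the ready set is {4, 1}; 4 is listed earlier → 4.
Next only 1 has its prerequisites met → 1.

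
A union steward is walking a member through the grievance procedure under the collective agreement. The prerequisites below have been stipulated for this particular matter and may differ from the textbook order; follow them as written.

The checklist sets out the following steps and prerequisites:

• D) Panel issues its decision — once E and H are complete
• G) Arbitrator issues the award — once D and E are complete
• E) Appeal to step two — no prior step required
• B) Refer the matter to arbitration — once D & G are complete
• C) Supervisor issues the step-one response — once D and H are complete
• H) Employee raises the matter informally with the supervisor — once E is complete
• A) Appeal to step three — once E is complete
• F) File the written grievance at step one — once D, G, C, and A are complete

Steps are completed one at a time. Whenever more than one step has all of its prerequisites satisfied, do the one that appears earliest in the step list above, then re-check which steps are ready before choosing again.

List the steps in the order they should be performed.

E, H, D, G, B, C, A, F

E has no prerequisites → E first.
Ready: H and A. H is listed earlier → H.
D now also ready, so the ready set is {D, A}; D is listed earlier → D.
G, C and A are all available; G is listed earlier → G.
B now also ready, so the ready set is {B, C, A}; B is listed earlier → B.
Ready: C and A. C is listed earlier → C.
A is the only step now ready → A.
F needed D, G, C and A, now all done → F.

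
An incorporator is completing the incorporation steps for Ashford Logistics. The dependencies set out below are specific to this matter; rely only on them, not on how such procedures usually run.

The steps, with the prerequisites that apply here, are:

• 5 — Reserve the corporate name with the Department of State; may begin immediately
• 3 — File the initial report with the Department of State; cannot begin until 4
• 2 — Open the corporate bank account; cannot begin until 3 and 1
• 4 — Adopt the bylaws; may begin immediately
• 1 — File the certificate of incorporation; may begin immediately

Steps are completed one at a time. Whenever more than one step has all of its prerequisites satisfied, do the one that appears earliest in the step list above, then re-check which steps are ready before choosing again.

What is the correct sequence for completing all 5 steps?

Nothing is required for 5, 4 and 1. 5 is listed earlier → 5 first.
Now 4 and 1 have their prerequisites met. 4 is listed earlier, so 4 next.
3 now also ready, so the ready set is {3, 1}; 3 is listed earlier → 3.
Next only 1 has its prerequisites met → 1.
2 needed 3 and 1, now all done → 2.

5, 4, 3, 1, 2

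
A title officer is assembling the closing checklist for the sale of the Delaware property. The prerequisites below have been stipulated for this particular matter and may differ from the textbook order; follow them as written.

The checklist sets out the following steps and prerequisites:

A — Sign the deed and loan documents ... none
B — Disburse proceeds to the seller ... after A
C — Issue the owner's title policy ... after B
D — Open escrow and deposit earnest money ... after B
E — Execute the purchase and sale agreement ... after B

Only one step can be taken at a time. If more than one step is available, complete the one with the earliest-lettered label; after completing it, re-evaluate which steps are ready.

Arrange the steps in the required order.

A → B → C → D → E

A is the only step with nothing outstanding, so it goes first.
B is the only step now ready → B.
Now C, D and E have their prerequisites met. C has the earlier label, so C next.
D and E are both available; D has the earlier label → D.
E is the only step now ready → E.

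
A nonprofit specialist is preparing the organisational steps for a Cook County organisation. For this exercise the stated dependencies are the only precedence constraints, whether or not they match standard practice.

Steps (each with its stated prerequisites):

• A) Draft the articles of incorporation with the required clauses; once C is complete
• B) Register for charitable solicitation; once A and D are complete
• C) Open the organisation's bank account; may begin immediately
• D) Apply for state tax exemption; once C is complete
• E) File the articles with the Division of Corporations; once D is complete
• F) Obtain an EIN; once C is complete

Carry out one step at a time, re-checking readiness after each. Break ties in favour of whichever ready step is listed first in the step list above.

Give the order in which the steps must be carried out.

Only C has no prerequisites, so it is first.
A, D and F are all available; A is listed earlier → A.
D and F are both available; D is listed earlier → D.
Ready: B, E and F. B is listed earlier → B.
E and F are both available; E is listed earlier → E.
F needed C, now all done → F.

C A D B E F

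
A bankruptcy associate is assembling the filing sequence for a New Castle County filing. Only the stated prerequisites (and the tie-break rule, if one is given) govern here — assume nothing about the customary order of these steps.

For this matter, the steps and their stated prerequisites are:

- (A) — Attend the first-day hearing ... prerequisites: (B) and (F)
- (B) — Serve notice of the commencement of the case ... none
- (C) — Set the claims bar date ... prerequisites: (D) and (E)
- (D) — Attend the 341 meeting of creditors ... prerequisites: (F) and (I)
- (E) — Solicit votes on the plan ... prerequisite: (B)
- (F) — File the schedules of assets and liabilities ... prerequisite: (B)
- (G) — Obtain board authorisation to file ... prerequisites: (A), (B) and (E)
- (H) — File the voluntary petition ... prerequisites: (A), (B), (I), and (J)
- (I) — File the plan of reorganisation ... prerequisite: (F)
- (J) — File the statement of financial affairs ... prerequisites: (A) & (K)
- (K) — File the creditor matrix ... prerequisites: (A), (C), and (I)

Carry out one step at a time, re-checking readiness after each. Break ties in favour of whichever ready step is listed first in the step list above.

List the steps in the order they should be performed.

(B) has no prerequisites → (B) first.
(E) and (F) are both available; (E) is listed earlier → (E).
(F) needed (B), now all done → (F).
Ready: (A) and (I). (A) is listed earlier → (A).
(G) and (I) are both available; (G) is listed earlier → (G).
That leaves (I) as the only ready step → (I).
(D) is the only step now ready → (D).
(C) needed (D) and (E), now all done → (C).
(K) needed (A), (C) and (I), now all done → (K).
That leaves (J) as the only ready step → (J).
Next only (H) has its prerequisites met → (H).

(B), (E), (F), (A), (G), (I), (D), (C), (K), (J), (H)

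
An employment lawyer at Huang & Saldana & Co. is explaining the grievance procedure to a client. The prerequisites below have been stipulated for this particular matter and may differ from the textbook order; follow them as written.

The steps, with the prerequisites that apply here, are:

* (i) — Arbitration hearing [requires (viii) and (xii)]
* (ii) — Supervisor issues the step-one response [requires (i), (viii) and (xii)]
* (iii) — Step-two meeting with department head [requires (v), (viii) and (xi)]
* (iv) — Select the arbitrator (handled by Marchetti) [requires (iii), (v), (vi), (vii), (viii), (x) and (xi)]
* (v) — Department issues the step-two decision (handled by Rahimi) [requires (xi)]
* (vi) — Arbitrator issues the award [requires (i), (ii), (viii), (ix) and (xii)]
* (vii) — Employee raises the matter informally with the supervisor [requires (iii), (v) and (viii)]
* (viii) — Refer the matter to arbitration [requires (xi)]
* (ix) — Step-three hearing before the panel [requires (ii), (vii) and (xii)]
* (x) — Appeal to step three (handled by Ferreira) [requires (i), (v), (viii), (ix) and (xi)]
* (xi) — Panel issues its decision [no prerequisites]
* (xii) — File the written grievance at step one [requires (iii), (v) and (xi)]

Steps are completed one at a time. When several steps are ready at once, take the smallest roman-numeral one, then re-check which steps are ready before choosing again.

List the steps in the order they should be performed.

(xi), (v), (viii), (iii), (vii), (xii), (i), (ii), (ix), (vi), (x), (iv)

(xi) is the only step with nothing outstanding, so it goes first.
(v) and (viii) are both available; (v) has the earlier label → (v).
Next only (viii) has its prerequisites met → (viii).
(iii) needed (v), (viii) and (xi), now all done → (iii).
(vii) and (xii) are both available; (vii) has the earlier label → (vii).
(xii) is the only step now ready → (xii).
(i) needed (viii) and (xii), now all done → (i).
That leaves (ii) as the only ready step → (ii).
That leaves (ix) as the only ready step → (ix).
Ready: (vi) and (x). (vi) has the earlier label → (vi).
(x) is the only step now ready → (x).
That leaves (iv) as the only ready step → (iv).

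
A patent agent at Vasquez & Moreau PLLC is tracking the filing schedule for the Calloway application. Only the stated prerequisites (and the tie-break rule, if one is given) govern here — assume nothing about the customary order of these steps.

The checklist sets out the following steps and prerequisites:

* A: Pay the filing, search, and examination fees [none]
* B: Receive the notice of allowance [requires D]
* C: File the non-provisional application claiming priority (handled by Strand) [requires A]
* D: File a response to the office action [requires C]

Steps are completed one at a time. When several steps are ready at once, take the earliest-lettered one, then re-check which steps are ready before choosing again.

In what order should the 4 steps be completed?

A has no prerequisites → A first.
That leaves C as the only ready step → C.
D needed C, now all done → D.
B needed D, now all done → B.

A → C → D → B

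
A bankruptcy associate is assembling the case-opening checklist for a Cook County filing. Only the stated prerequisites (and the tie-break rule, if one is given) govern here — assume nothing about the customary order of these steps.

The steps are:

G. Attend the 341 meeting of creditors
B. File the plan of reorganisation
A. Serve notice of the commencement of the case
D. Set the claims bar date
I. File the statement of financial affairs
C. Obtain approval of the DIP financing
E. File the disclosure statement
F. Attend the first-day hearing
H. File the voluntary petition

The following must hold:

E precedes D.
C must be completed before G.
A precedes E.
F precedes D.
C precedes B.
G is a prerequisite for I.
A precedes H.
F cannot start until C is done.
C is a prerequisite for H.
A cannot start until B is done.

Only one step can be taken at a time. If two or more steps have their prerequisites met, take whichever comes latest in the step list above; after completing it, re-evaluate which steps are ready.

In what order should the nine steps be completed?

C F B A H E D G I

C has no prerequisites → C first.
Ready: F, B and G. F is listed later → F.
Ready: B and G. B is listed later → B.
Now A and G have their prerequisites met. A is listed later, so A next.
H and E now also ready, so the ready set is {H, E, G}; H is listed later → H.
Ready: E and G. E is listed later → E.
D now also ready, so the ready set is {D, G}; D is listed later → D.
That leaves G as the only ready step → G.
I needed G, now all done → I.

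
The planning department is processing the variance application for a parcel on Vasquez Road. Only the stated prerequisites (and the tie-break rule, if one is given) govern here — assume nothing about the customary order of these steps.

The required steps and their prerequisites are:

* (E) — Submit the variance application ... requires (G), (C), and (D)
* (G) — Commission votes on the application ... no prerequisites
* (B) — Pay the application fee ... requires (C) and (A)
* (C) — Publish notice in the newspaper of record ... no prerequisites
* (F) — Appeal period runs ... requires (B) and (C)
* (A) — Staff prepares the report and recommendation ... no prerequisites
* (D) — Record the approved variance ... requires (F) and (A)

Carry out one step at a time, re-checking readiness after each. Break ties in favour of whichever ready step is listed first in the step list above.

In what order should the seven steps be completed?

(G) (C) (A) (B) (F) (D) (E)

(G), (C) and (A) have no prerequisites; (G) is listed earlier, so (G) is first.
Ready: (C) and (A). (C) is listed earlier → (C).
Next only (A) has its prerequisites met → (A).
Next only (B) has its prerequisites met → (B).
(F) needed (B) and (C), now all done → (F).
(D) needed (F) and (A), now all done → (D).
Next only (E) has its prerequisites met → (E).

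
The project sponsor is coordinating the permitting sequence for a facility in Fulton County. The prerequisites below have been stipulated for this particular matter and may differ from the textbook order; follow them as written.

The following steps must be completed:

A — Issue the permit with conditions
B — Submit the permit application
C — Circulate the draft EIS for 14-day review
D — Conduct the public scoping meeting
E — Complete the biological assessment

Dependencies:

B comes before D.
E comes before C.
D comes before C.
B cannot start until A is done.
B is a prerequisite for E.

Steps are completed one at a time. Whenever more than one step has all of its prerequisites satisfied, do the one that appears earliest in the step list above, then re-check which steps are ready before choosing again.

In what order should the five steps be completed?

A is the only step with nothing outstanding, so it goes first.
B is the only step now ready → B.
D and E are both available; D is listed earlier → D.
Next only E has its prerequisites met → E.
C needed D and E, now all done → C.

A, B, D, E, C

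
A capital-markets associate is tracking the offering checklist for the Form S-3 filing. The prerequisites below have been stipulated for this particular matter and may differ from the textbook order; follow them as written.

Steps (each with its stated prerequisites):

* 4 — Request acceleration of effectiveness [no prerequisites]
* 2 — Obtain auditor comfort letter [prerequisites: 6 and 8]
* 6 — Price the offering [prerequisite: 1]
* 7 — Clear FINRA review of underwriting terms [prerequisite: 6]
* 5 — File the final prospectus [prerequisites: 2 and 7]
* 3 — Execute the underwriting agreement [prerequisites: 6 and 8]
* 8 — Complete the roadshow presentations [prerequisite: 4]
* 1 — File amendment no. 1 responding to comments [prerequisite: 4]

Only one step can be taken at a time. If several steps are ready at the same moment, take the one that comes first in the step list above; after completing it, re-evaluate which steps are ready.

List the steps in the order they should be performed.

4 → 8 → 1 → 6 → 2 → 7 → 5 → 3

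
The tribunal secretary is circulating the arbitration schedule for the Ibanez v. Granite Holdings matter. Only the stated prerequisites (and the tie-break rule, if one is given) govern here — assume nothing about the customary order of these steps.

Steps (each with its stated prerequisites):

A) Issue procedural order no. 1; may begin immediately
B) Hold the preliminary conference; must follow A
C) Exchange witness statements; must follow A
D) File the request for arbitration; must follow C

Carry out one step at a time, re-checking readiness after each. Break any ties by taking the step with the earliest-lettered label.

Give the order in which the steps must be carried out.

A B C D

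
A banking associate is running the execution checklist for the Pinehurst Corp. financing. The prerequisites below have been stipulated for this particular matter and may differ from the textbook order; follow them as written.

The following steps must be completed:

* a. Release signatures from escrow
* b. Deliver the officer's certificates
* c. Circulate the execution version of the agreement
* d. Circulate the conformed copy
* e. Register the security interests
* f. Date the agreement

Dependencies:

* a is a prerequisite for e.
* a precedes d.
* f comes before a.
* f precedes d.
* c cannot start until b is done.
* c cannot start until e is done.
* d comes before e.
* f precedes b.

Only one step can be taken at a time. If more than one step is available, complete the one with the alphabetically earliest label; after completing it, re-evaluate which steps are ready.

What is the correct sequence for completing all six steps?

f → a → b → d → e → c

f has no prerequisites → f first.
a and b are both available; a has the earlier label → a.
Ready: b and d. b has the earlier label → b.
d is the only step now ready → d.
Next only e has its prerequisites met → e.
c needed b and e, now all done → c.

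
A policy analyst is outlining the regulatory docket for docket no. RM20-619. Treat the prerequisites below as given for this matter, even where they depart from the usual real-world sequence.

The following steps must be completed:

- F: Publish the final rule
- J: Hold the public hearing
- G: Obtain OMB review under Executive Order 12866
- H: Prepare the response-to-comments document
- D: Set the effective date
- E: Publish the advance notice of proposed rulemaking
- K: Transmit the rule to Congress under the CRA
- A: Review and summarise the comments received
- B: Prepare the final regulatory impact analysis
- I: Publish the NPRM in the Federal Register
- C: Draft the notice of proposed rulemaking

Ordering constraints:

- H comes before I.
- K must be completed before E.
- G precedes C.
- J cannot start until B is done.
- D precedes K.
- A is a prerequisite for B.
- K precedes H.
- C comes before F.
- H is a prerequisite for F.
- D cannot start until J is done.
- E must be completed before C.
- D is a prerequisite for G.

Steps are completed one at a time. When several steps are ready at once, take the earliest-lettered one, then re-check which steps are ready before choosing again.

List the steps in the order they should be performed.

A B J D G K E C H F I

Only A has no prerequisites, so it is first.
That leaves B as the only ready step → B.
That leaves J as the only ready step → J.
That leaves D as the only ready step → D.
G and K are both available; G has the earlier label → G.
K needed D, now all done → K.
Ready: E and H. E has the earlier label → E.
Now C and H have their prerequisites met. C has the earlier label, so C next.
Next only H has its prerequisites met → H.
Ready: F and I. F has the earlier label → F.
I needed H, now all done → I.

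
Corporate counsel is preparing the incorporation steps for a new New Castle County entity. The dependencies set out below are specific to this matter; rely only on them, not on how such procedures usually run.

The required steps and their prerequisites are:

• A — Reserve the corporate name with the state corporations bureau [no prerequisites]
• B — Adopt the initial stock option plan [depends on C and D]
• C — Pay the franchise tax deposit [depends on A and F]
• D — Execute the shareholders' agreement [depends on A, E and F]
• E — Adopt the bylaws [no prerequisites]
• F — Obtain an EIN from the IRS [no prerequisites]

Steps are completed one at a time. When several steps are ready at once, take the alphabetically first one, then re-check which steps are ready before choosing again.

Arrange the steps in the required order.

A → E → F → C → D → B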